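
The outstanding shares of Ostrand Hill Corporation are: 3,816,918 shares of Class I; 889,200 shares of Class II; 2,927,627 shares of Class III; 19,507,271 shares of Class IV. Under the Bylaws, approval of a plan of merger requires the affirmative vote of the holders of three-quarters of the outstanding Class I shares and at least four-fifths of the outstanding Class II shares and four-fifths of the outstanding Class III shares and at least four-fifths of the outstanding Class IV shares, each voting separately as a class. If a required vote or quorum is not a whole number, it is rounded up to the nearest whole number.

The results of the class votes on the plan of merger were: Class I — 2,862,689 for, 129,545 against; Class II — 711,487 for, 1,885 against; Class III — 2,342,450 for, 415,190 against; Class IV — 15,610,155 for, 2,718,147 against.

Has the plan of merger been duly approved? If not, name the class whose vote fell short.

Class I: 3/4 of 3816918 = 2862688.50, rounded up to 2862689; 2,862,689 required, 2,862,689 in favor — approved.
Class II: 4/5 of 889200 = 711360; 711,360 required, 711,487 in favor — approved.
Class III: 4/5 of 2927627 = 2342101.60, rounded up to 2342102; 2,342,102 required, 2,342,450 in favor — approved.
Class IV: 4/5 of 19507271 = 15605816.80, rounded up to 15605817; 15,605,817 required, 15,610,155 in favor — approved.

Approved — every class gave the required vote.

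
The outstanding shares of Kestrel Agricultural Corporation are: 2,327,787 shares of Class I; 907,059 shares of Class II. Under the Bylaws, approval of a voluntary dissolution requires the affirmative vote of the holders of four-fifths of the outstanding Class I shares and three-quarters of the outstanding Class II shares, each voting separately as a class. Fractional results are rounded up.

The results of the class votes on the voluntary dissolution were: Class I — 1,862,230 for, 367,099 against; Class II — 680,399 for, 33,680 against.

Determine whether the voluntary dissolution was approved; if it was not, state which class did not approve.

Approved — every class gave the required vote.

Class I: 4/5 of 2327787 = 1862229.60, rounded up to 1862230; 1,862,230 required, 1,862,230 in favor — approved.
Class II: 3/4 of 907059 = 680294.25, rounded up to 680295; 680,295 required, 680,399 in favor — approved.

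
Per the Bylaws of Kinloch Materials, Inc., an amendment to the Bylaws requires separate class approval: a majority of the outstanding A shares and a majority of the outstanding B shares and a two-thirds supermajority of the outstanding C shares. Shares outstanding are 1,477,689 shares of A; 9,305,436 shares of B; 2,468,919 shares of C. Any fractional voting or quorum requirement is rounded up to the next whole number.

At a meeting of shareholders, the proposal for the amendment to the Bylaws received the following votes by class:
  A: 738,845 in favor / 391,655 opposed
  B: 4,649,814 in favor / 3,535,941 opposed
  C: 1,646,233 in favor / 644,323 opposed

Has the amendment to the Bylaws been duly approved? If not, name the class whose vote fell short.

A: a majority of 1477689 is 738845; 738,845 required, 738,845 in favor — approved.
B: a majority of 9305436 is 4652719; 4,652,719 required, 4,649,814 in favor — not approved.
C: 2/3 of 2468919 = 1645946; 1,645,946 required, 1,646,233 in favor — approved.

Not approved — the B shares did not give the required vote.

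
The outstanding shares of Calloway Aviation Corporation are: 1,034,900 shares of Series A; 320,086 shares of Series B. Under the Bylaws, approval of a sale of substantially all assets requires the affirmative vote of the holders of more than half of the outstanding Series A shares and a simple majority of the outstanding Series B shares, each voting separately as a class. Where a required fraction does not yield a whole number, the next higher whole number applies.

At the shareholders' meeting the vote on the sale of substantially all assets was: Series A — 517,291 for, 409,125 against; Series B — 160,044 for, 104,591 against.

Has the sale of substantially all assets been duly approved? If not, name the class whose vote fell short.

Series A: a majority of 1034900 is 517451; 517,451 required, 517,291 in favor — not approved.
Series B: a majority of 320086 is 160044; 160,044 required, 160,044 in favor — approved.

Not approved — the Series A shares did not give the required vote.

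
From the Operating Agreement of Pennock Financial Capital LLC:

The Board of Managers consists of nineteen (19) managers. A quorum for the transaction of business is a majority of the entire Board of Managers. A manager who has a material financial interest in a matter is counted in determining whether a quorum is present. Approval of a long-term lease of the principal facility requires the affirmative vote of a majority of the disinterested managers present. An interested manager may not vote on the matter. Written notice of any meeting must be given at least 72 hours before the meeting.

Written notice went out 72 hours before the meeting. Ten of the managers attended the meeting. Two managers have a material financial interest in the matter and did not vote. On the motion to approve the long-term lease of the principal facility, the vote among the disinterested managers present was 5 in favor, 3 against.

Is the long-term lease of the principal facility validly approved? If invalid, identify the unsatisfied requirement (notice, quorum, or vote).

Notice: 72 hours given; 72 required (72 ≥ 72). Satisfied.
Quorum: 10 present (interested managers count toward quorum); quorum is 10. Satisfied.
Vote: the long-term lease of the principal facility requires a majority of the disinterested managers present (10 − 2 = 8). A majority of 8 is 5, so 5 affirmative votes are needed; 5 voted in favor. Satisfied.

Valid — all requirements satisfied.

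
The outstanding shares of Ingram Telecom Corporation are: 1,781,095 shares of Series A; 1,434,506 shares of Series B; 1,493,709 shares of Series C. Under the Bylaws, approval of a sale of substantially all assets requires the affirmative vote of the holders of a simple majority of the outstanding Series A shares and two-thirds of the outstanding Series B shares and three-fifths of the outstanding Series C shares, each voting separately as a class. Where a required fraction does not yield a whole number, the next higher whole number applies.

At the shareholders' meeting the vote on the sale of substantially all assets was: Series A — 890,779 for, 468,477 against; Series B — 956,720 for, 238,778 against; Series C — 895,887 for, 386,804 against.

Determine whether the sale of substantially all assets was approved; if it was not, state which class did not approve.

Series A: a majority of 1781095 is 890548; 890,548 required, 890,779 in favor — approved.
Series B: 2/3 of 1434506 = 956337.33, rounded up to 956338; 956,338 required, 956,720 in favor — approved.
Series C: 3/5 of 1493709 = 896225.40, rounded up to 896226; 896,226 required, 895,887 in favor — not approved.

Not approved — the Series C shares did not give the required vote.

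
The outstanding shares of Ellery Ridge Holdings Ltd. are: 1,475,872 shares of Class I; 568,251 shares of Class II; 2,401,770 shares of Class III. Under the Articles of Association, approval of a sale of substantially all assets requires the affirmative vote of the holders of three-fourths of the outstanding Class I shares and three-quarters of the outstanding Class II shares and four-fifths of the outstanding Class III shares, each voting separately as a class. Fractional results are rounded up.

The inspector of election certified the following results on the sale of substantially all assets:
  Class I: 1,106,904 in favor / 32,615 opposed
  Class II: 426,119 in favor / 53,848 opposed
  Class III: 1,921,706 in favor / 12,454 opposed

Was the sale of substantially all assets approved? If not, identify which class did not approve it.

Not approved — the Class II shares did not give the required vote.

Class I: 3/4 of 1475872 = 1106904; 1,106,904 required, 1,106,904 in favor — approved.
Class II: 3/4 of 568251 = 426188.25, rounded up to 426189; 426,189 required, 426,119 in favor — not approved.
Class III: 4/5 of 2401770 = 1921416; 1,921,416 required, 1,921,706 in favor — approved.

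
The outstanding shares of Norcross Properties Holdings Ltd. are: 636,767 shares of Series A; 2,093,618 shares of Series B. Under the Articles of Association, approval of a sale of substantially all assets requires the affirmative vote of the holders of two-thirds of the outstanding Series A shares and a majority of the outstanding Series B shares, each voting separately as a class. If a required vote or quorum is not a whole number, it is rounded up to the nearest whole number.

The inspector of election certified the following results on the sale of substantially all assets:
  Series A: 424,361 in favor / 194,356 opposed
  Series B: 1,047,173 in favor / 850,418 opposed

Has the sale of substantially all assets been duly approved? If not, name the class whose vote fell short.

Series A: 2/3 of 636767 = 424511.33, rounded up to 424512; 424,512 required, 424,361 in favor — not approved.
Series B: a majority of 2093618 is 1046810; 1,046,810 required, 1,047,173 in favor — approved.

Not approved — the Series A shares did not give the required vote.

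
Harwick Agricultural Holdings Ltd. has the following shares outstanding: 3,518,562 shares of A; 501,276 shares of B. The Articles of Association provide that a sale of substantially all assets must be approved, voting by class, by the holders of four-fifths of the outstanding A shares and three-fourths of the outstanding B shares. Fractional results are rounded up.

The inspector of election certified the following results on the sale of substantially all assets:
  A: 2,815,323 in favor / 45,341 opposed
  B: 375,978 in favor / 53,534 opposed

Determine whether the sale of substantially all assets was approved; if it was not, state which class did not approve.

Approved — every class gave the required vote.

A: 4/5 of 3518562 = 2814849.60, rounded up to 2814850; 2,814,850 required, 2,815,323 in favor — approved.
B: 3/4 of 501276 = 375957; 375,957 required, 375,978 in favor — approved.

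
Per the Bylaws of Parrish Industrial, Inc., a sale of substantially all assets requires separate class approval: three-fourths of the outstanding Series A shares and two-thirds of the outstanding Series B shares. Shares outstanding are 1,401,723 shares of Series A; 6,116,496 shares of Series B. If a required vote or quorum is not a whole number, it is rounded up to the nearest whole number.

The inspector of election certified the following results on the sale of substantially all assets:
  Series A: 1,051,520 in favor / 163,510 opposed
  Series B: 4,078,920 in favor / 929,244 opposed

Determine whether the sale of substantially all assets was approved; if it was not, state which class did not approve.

Series A: 3/4 of 1401723 = 1051292.25, rounded up to 1051293; 1,051,293 required, 1,051,520 in favor — approved.
Series B: 2/3 of 6116496 = 4077664; 4,077,664 required, 4,078,920 in favor — approved.

Approved — every class gave the required vote.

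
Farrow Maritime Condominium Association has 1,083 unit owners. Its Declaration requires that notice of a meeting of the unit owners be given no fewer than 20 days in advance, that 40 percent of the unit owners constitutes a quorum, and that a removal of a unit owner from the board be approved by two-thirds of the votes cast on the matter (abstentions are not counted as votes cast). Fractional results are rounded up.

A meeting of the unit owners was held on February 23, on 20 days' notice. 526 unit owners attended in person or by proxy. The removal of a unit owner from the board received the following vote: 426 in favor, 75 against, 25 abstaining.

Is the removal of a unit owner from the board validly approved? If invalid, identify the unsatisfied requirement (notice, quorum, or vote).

Notice: 20 days given; 20 required. Satisfied.
Quorum: 40% of 1,083 = 433.20, rounded up to 434; 526 present. Satisfied.
Vote: requires two-thirds of the votes cast (526 − 25 abstaining = 501); 2/3 of 501 = 334, so 334 needed; 426 in favor. Satisfied.

Valid — all requirements satisfied.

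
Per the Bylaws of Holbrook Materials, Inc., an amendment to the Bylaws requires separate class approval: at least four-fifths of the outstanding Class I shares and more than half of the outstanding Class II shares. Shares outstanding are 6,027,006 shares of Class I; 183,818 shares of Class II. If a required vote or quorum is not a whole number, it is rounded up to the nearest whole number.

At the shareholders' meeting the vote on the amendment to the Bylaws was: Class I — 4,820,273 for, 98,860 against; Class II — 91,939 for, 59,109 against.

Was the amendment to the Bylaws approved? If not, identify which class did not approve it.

Not approved — the Class I shares did not give the required vote.

Class I: 4/5 of 6027006 = 4821604.80, rounded up to 4821605; 4,821,605 required, 4,820,273 in favor — not approved.
Class II: a majority of 183818 is 91910; 91,910 required, 91,939 in favor — approved.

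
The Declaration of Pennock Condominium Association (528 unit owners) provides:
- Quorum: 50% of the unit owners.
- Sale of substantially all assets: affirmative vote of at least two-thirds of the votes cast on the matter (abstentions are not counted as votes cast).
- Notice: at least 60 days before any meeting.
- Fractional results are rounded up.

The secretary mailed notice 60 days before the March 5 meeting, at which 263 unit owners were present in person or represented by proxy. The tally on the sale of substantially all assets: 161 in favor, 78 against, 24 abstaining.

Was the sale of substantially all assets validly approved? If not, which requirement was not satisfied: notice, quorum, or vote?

Notice: 60 days given; 60 required. Satisfied.
Quorum: 50% of 528 = 264; 263 present. Not satisfied.
Vote: requires two-thirds of the votes cast (263 − 24 abstaining = 239); 2/3 of 239 = 159.33, rounded up to 160, so 160 needed; 161 in favor. Satisfied.

Invalid — quorum requirement not satisfied.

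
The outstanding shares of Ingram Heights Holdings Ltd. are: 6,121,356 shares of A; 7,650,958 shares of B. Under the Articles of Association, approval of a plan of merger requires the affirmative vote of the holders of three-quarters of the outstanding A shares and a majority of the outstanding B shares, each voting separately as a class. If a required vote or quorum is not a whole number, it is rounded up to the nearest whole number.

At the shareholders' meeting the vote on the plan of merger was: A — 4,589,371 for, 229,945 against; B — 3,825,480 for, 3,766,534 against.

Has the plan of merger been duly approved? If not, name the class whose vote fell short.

A: 3/4 of 6121356 = 4591017; 4,591,017 required, 4,589,371 in favor — not approved.
B: a majority of 7650958 is 3825480; 3,825,480 required, 3,825,480 in favor — approved.

Not approved — the A shares did not give the required vote.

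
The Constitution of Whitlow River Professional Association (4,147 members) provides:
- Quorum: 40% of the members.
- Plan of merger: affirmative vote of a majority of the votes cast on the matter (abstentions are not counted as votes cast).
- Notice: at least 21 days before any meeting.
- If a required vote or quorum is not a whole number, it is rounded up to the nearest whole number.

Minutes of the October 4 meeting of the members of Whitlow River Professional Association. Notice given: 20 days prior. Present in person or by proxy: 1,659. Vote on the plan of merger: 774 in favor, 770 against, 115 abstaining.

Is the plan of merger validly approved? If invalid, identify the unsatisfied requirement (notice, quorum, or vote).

Notice: 20 days given; 21 required. Not satisfied.
Quorum: 40% of 4,147 = 1,658.80, rounded up to 1,659; 1,659 present. Satisfied.
Vote: requires a majority of the votes cast (1,659 − 115 abstaining = 1,544); a majority of 1544 is 773, so 773 needed; 774 in favor. Satisfied.

Invalid — notice requirement not satisfied.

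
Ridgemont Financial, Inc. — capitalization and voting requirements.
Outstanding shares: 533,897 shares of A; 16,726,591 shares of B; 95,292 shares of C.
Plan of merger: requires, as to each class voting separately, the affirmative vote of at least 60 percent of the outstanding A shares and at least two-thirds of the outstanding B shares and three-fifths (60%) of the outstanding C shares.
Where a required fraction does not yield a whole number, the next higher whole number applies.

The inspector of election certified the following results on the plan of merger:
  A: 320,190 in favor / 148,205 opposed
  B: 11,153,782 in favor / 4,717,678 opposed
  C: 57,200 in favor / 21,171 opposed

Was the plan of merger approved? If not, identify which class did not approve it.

A: 3/5 of 533897 = 320338.20, rounded up to 320339; 320,339 required, 320,190 in favor — not approved.
B: 2/3 of 16726591 = 11151060.67, rounded up to 11151061; 11,151,061 required, 11,153,782 in favor — approved.
C: 3/5 of 95292 = 57175.20, rounded up to 57176; 57,176 required, 57,200 in favor — approved.

Not approved — the A shares did not give the required vote.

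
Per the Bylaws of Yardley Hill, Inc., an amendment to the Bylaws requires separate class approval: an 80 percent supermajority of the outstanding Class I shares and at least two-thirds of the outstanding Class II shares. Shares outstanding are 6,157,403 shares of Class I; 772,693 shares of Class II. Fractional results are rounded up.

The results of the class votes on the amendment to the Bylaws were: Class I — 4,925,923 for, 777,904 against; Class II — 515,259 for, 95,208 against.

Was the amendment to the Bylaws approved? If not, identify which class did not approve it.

Approved — every class gave the required vote.

Class I: 4/5 of 6157403 = 4925922.40, rounded up to 4925923; 4,925,923 required, 4,925,923 in favor — approved.
Class II: 2/3 of 772693 = 515128.67, rounded up to 515129; 515,129 required, 515,259 in favor — approved.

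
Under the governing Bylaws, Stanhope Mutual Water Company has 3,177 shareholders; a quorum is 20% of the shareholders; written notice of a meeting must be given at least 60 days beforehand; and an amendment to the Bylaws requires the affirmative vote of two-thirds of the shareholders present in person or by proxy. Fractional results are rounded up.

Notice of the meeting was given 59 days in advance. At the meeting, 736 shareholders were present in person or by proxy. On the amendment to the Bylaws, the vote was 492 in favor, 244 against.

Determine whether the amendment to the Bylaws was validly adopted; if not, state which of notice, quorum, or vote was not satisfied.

Invalid — notice requirement not satisfied.

Notice: 59 days given; 60 required. Not satisfied.
Quorum: 20% of 3,177 = 635.40, rounded up to 636; 736 present. Satisfied.
Vote: requires two-thirds of those present (736); 2/3 of 736 = 490.67, rounded up to 491, so 491 needed; 492 in favor. Satisfied.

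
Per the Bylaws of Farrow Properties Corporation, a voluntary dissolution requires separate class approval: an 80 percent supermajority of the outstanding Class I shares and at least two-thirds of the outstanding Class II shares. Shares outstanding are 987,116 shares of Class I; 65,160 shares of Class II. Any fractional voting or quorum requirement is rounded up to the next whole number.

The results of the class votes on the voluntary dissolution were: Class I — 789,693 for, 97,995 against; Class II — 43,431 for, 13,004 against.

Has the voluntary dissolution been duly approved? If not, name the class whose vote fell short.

Class I: 4/5 of 987116 = 789692.80, rounded up to 789693; 789,693 required, 789,693 in favor — approved.
Class II: 2/3 of 65160 = 43440; 43,440 required, 43,431 in favor — not approved.

Not approved — the Class II shares did not give the required vote.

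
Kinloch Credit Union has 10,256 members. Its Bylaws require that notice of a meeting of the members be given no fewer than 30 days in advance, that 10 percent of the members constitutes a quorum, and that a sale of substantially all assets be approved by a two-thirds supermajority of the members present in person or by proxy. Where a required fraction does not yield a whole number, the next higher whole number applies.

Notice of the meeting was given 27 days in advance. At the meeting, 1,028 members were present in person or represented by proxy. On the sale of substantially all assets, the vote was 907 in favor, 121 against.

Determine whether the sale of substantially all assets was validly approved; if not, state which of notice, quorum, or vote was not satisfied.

Notice: 27 days given; 30 required. Not satisfied.
Quorum: 10% of 10,256 = 1,025.60, rounded up to 1,026; 1,028 present. Satisfied.
Vote: requires two-thirds of those present (1,028); 2/3 of 1028 = 685.33, rounded up to 686, so 686 needed; 907 in favor. Satisfied.

Invalid — notice requirement not satisfied.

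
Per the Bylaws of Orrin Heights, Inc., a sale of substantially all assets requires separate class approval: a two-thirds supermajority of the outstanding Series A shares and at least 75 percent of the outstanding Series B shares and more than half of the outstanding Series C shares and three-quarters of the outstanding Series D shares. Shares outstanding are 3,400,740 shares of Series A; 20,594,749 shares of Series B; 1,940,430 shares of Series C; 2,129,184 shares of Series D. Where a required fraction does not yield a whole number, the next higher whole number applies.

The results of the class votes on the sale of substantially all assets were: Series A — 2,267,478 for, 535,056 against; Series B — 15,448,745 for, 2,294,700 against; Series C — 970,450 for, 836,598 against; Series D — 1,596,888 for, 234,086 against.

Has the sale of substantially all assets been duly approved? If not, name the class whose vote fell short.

Approved — every class gave the required vote.

Series A: 2/3 of 3400740 = 2267160; 2,267,160 required, 2,267,478 in favor — approved.
Series B: 3/4 of 20594749 = 15446061.75, rounded up to 15446062; 15,446,062 required, 15,448,745 in favor — approved.
Series C: a majority of 1940430 is 970216; 970,216 required, 970,450 in favor — approved.
Series D: 3/4 of 2129184 = 1596888; 1,596,888 required, 1,596,888 in favor — approved.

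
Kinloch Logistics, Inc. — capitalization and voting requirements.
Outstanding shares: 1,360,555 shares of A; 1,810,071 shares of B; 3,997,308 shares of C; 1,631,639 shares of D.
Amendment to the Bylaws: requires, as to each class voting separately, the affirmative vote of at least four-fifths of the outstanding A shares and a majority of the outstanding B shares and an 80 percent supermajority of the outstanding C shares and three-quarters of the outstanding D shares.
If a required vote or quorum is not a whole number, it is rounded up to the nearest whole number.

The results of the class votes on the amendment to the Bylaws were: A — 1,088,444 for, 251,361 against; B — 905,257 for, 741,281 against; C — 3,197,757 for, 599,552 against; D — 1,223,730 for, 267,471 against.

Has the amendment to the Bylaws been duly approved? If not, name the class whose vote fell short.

A: 4/5 of 1360555 = 1088444; 1,088,444 required, 1,088,444 in favor — approved.
B: a majority of 1810071 is 905036; 905,036 required, 905,257 in favor — approved.
C: 4/5 of 3997308 = 3197846.40, rounded up to 3197847; 3,197,847 required, 3,197,757 in favor — not approved.
D: 3/4 of 1631639 = 1223729.25, rounded up to 1223730; 1,223,730 required, 1,223,730 in favor — approved.

Not approved — the C shares did not give the required vote.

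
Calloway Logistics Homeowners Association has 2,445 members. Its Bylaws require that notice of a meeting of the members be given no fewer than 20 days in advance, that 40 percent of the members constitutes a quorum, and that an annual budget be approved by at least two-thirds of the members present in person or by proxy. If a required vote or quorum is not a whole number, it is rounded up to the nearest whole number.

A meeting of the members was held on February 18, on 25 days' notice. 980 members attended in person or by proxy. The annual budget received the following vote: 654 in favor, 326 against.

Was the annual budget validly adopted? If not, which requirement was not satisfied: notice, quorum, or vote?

Notice: 25 days given; 20 required. Satisfied.
Quorum: 40% of 2,445 = 978; 980 present. Satisfied.
Vote: requires two-thirds of those present (980); 2/3 of 980 = 653.33, rounded up to 654, so 654 needed; 654 in favor. Satisfied.

Valid — all requirements satisfied.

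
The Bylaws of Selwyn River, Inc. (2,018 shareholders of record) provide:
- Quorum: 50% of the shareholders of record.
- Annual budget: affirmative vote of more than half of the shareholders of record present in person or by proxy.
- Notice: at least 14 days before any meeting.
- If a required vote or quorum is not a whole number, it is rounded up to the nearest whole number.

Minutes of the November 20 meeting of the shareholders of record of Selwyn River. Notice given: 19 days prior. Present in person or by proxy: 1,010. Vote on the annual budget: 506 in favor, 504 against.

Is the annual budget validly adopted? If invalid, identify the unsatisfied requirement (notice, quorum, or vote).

Notice: 19 days given; 14 required. Satisfied.
Quorum: 50% of 2,018 = 1,009; 1,010 present. Satisfied.
Vote: requires a majority of those present (1,010); a majority of 1010 is 506, so 506 needed; 506 in favor. Satisfied.

Valid — all requirements satisfied.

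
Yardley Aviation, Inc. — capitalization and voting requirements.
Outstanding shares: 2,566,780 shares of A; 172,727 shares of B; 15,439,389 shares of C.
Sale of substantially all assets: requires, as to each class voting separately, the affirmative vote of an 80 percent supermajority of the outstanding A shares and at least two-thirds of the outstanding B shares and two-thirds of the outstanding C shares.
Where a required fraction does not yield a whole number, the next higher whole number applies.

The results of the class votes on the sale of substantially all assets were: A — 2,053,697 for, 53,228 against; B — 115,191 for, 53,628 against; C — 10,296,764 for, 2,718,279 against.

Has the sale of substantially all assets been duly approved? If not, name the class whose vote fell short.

A: 4/5 of 2566780 = 2053424; 2,053,424 required, 2,053,697 in favor — approved.
B: 2/3 of 172727 = 115151.33, rounded up to 115152; 115,152 required, 115,191 in favor — approved.
C: 2/3 of 15439389 = 10292926; 10,292,926 required, 10,296,764 in favor — approved.

Approved — every class gave the required vote.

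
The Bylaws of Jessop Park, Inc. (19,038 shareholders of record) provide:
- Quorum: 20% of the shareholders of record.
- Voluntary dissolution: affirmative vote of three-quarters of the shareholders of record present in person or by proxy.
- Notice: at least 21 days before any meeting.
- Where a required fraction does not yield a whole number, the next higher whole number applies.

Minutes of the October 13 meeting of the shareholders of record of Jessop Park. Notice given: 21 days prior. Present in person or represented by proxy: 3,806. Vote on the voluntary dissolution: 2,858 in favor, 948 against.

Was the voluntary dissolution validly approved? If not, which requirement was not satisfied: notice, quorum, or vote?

Notice: 21 days given; 21 required. Satisfied.
Quorum: 20% of 19,038 = 3,807.60, rounded up to 3,808; 3,806 present. Not satisfied.
Vote: requires three-fourths of those present (3,806); 3/4 of 3806 = 2854.50, rounded up to 2855, so 2,855 needed; 2,858 in favor. Satisfied.

Invalid — quorum requirement not satisfied.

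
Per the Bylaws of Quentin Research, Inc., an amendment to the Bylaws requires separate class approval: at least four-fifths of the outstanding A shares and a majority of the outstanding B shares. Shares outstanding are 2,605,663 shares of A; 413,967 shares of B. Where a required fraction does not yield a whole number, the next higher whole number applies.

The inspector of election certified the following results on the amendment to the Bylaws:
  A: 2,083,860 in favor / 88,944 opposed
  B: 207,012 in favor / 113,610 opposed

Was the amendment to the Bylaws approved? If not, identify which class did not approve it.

A: 4/5 of 2605663 = 2084530.40, rounded up to 2084531; 2,084,531 required, 2,083,860 in favor — not approved.
B: a majority of 413967 is 206984; 206,984 required, 207,012 in favor — approved.

Not approved — the A shares did not give the required vote.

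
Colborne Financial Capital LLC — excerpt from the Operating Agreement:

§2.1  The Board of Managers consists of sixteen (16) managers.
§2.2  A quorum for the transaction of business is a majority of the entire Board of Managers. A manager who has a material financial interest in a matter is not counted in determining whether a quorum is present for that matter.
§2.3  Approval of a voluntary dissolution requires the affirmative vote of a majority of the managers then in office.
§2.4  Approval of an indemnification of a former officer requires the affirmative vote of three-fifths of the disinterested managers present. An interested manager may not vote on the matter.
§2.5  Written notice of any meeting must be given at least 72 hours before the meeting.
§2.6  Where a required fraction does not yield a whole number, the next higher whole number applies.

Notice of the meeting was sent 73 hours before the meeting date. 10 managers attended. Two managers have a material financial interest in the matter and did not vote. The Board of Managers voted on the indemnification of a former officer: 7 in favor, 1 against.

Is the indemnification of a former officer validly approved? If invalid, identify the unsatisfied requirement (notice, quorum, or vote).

Invalid — quorum requirement not satisfied.

Notice: 73 hours given; 72 required (73 ≥ 72). Satisfied.
Quorum: 10 present, but the 2 interested managers do not count, leaving 8. Quorum is 9. Not satisfied.
Vote: the indemnification of a former officer requires three-fifths of the disinterested managers present (10 − 2 = 8). 3/5 of 8 = 4.80, rounded up to 5, so 5 affirmative votes are needed; 7 voted in favor. Satisfied. (Moot — without a quorum no business can be validly transacted.)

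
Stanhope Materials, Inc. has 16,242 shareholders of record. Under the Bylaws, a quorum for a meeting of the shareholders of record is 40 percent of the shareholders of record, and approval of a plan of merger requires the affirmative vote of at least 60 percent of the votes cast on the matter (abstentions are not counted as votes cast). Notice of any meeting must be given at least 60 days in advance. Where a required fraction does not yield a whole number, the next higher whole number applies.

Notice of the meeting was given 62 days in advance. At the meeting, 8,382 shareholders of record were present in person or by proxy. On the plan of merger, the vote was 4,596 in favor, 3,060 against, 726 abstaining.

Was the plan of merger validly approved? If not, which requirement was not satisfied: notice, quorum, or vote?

Notice: 62 days given; 60 required. Satisfied.
Quorum: 40% of 16,242 = 6,496.80, rounded up to 6,497; 8,382 present. Satisfied.
Vote: requires three-fifths of the votes cast (8,382 − 726 abstaining = 7,656); 3/5 of 7656 = 4593.60, rounded up to 4594, so 4,594 needed; 4,596 in favor. Satisfied.

Valid — all requirements satisfied.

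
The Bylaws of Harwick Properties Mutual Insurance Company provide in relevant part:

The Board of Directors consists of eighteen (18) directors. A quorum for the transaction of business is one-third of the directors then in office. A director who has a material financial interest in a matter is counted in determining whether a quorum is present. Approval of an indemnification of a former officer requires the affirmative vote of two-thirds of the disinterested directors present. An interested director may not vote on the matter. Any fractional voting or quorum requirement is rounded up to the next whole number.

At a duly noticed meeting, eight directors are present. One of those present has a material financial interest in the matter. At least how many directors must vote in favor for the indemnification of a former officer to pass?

5

The indemnification of a former officer requires two-thirds of the disinterested directors present (8 − 1 = 7).
2/3 of 7 = 4.67, rounded up to 5.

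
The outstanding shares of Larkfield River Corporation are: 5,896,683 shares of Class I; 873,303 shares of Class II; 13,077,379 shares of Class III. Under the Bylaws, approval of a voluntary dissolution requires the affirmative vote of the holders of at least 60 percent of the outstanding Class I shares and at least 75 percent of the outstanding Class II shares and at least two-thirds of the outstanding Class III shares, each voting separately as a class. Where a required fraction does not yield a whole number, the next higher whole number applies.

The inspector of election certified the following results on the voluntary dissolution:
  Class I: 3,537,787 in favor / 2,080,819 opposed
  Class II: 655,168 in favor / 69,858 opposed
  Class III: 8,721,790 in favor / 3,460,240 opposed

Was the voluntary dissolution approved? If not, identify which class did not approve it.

Not approved — the Class I shares did not give the required vote.

Class I: 3/5 of 5896683 = 3538009.80, rounded up to 3538010; 3,538,010 required, 3,537,787 in favor — not approved.
Class II: 3/4 of 873303 = 654977.25, rounded up to 654978; 654,978 required, 655,168 in favor — approved.
Class III: 2/3 of 13077379 = 8718252.67, rounded up to 8718253; 8,718,253 required, 8,721,790 in favor — approved.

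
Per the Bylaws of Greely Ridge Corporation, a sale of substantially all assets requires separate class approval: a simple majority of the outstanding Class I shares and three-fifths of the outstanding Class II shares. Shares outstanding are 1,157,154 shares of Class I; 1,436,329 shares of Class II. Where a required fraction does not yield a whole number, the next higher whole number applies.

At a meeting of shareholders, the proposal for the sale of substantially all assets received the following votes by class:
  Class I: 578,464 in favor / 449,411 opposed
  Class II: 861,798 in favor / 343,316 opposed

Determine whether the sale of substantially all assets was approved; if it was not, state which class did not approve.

Class I: a majority of 1157154 is 578578; 578,578 required, 578,464 in favor — not approved.
Class II: 3/5 of 1436329 = 861797.40, rounded up to 861798; 861,798 required, 861,798 in favor — approved.

Not approved — the Class I shares did not give the required vote.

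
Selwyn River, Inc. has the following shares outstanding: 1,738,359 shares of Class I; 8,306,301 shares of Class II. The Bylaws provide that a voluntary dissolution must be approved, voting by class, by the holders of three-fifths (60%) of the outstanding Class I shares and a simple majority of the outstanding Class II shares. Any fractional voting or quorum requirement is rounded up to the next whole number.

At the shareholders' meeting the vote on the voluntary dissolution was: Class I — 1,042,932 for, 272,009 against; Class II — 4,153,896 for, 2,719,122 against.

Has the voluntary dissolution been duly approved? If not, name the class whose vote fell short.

Not approved — the Class I shares did not give the required vote.

Class I: 3/5 of 1738359 = 1043015.40, rounded up to 1043016; 1,043,016 required, 1,042,932 in favor — not approved.
Class II: a majority of 8306301 is 4153151; 4,153,151 required, 4,153,896 in favor — approved.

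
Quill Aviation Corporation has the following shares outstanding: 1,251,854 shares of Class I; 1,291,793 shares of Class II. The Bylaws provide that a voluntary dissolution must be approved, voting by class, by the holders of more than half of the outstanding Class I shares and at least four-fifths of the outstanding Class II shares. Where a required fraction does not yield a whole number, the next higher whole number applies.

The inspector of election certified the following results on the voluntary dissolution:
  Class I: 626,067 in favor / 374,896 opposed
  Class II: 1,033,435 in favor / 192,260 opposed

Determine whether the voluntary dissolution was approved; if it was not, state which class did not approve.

Class I: a majority of 1251854 is 625928; 625,928 required, 626,067 in favor — approved.
Class II: 4/5 of 1291793 = 1033434.40, rounded up to 1033435; 1,033,435 required, 1,033,435 in favor — approved.

Approved — every class gave the required vote.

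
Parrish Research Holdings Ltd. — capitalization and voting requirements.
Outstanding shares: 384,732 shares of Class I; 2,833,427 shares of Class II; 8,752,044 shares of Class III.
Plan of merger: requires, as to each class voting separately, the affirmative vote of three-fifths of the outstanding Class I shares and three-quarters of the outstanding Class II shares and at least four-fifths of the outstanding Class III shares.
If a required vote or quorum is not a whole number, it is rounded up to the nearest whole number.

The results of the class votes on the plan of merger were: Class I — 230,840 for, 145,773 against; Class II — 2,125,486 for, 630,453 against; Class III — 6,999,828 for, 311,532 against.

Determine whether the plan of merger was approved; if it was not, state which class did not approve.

Class I: 3/5 of 384732 = 230839.20, rounded up to 230840; 230,840 required, 230,840 in favor — approved.
Class II: 3/4 of 2833427 = 2125070.25, rounded up to 2125071; 2,125,071 required, 2,125,486 in favor — approved.
Class III: 4/5 of 8752044 = 7001635.20, rounded up to 7001636; 7,001,636 required, 6,999,828 in favor — not approved.

Not approved — the Class III shares did not give the required vote.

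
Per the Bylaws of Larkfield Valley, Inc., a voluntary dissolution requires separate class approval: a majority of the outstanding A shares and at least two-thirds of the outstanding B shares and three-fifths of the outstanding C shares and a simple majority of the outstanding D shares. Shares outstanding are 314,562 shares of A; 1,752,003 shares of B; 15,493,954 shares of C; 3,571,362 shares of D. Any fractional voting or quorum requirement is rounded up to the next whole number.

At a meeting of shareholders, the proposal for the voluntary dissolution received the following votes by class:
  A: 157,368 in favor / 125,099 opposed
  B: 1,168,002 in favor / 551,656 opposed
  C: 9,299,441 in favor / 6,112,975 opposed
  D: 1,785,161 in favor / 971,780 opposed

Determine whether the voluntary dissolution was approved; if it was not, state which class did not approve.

A: a majority of 314562 is 157282; 157,282 required, 157,368 in favor — approved.
B: 2/3 of 1752003 = 1168002; 1,168,002 required, 1,168,002 in favor — approved.
C: 3/5 of 15493954 = 9296372.40, rounded up to 9296373; 9,296,373 required, 9,299,441 in favor — approved.
D: a majority of 3571362 is 1785682; 1,785,682 required, 1,785,161 in favor — not approved.

Not approved — the D shares did not give the required vote.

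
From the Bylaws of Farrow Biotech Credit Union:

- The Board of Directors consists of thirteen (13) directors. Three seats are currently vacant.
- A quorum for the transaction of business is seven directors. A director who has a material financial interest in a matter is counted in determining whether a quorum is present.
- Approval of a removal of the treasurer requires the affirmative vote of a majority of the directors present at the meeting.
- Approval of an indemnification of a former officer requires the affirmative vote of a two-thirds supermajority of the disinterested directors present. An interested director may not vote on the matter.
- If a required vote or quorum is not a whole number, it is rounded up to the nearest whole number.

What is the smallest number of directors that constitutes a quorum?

The quorum is fixed at 7.

7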